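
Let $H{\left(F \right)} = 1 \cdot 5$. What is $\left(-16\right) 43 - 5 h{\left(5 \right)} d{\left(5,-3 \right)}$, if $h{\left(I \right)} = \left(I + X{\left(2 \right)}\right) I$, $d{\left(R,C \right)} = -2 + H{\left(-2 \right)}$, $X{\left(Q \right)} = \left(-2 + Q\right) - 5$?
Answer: $0$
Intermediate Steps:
$X{\left(Q \right)} = -7 + Q$
$H{\left(F \right)} = 5$
$d{\left(R,C \right)} = 3$ ($d{\left(R,C \right)} = -2 + 5 = 3$)
$h{\left(I \right)} = I \left(-5 + I\right)$ ($h{\left(I \right)} = \left(I + \left(-7 + 2\right)\right) I = \left(I - 5\right) I = \left(-5 + I\right) I = I \left(-5 + I\right)$)
$\left(-16\right) 43 - 5 h{\left(5 \right)} d{\left(5,-3 \right)} = \left(-16\right) 43 - 5 \cdot 5 \left(-5 + 5\right) 3 = - 688 - 5 \cdot 5 \cdot 0 \cdot 3 = - 688 \left(-5\right) 0 \cdot 3 = - 688 \cdot 0 \cdot 3 = \left(-688\right) 0 = 0$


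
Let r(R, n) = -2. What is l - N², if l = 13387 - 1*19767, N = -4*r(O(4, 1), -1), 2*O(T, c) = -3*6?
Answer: -6444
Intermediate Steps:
O(T, c) = -9 (O(T, c) = (-3*6)/2 = (½)*(-18) = -9)
N = 8 (N = -4*(-2) = 8)
l = -6380 (l = 13387 - 19767 = -6380)
l - N² = -6380 - 1*8² = -6380 - 1*64 = -6380 - 64 = -6444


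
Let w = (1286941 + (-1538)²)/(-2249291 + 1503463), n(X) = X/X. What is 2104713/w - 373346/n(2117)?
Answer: -2933357217574/3652385 ≈ -8.0314e+5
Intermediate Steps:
n(X) = 1
w = -3652385/745828 (w = (1286941 + 2365444)/(-745828) = 3652385*(-1/745828) = -3652385/745828 ≈ -4.8971)
2104713/w - 373346/n(2117) = 2104713/(-3652385/745828) - 373346/1 = 2104713*(-745828/3652385) - 373346*1 = -1569753887364/3652385 - 373346 = -2933357217574/3652385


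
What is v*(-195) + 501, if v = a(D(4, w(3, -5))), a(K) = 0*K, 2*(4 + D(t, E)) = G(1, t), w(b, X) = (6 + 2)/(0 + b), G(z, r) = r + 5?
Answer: 501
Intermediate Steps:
G(z, r) = 5 + r
w(b, X) = 8/b
D(t, E) = -3/2 + t/2 (D(t, E) = -4 + (5 + t)/2 = -4 + (5/2 + t/2) = -3/2 + t/2)
a(K) = 0
v = 0
v*(-195) + 501 = 0*(-195) + 501 = 0 + 501 = 501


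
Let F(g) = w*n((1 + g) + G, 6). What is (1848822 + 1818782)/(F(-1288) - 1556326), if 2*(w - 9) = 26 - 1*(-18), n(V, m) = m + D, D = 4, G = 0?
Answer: -916901/389004 ≈ -2.3570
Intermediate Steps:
n(V, m) = 4 + m (n(V, m) = m + 4 = 4 + m)
w = 31 (w = 9 + (26 - 1*(-18))/2 = 9 + (26 + 18)/2 = 9 + (½)*44 = 9 + 22 = 31)
F(g) = 310 (F(g) = 31*(4 + 6) = 31*10 = 310)
(1848822 + 1818782)/(F(-1288) - 1556326) = (1848822 + 1818782)/(310 - 1556326) = 3667604/(-1556016) = 3667604*(-1/1556016) = -916901/389004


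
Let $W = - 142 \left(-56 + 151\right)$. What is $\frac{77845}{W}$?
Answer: $- \frac{15569}{2698} \approx -5.7706$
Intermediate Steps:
$W = -13490$ ($W = \left(-142\right) 95 = -13490$)
$\frac{77845}{W} = \frac{77845}{-13490} = 77845 \left(- \frac{1}{13490}\right) = - \frac{15569}{2698}$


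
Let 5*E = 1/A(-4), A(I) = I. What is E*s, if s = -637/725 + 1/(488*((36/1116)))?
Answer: 288381/7076000 ≈ 0.040755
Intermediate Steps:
s = -288381/353800 (s = -637*1/725 + 1/(488*((36*(1/1116)))) = -637/725 + 1/(488*(1/31)) = -637/725 + (1/488)*31 = -637/725 + 31/488 = -288381/353800 ≈ -0.81510)
E = -1/20 (E = (⅕)/(-4) = (⅕)*(-¼) = -1/20 ≈ -0.050000)
E*s = -1/20*(-288381/353800) = 288381/7076000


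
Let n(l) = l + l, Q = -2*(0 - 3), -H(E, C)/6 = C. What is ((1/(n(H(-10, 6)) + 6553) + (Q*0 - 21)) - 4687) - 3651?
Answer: -54174678/6481 ≈ -8359.0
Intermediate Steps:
H(E, C) = -6*C
Q = 6 (Q = -2*(-3) = 6)
n(l) = 2*l
((1/(n(H(-10, 6)) + 6553) + (Q*0 - 21)) - 4687) - 3651 = ((1/(2*(-6*6) + 6553) + (6*0 - 21)) - 4687) - 3651 = ((1/(2*(-36) + 6553) + (0 - 21)) - 4687) - 3651 = ((1/(-72 + 6553) - 21) - 4687) - 3651 = ((1/6481 - 21) - 4687) - 3651 = (-136100/6481 - 4687) - 3651 = -30512547/6481 - 3651 = -54174678/6481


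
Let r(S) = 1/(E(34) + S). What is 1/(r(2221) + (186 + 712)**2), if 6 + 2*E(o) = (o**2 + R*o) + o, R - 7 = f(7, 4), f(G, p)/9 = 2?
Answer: 3238/2611136153 ≈ 1.2401e-6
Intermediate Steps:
f(G, p) = 18 (f(G, p) = 9*2 = 18)
R = 25 (R = 7 + 18 = 25)
E(o) = -3 + o**2/2 + 13*o (E(o) = -3 + ((o**2 + 25*o) + o)/2 = -3 + (o**2 + 26*o)/2 = -3 + (o**2/2 + 13*o) = -3 + o**2/2 + 13*o)
r(S) = 1/(1017 + S) (r(S) = 1/((-3 + (1/2)*34**2 + 13*34) + S) = 1/((-3 + (1/2)*1156 + 442) + S) = 1/((-3 + 578 + 442) + S) = 1/(1017 + S))
1/(r(2221) + (186 + 712)**2) = 1/(1/(1017 + 2221) + (186 + 712)**2) = 1/(1/3238 + 898**2) = 1/(1/3238 + 806404) = 1/(2611136153/3238) = 3238/2611136153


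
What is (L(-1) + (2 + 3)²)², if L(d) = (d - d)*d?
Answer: 625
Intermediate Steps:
L(d) = 0 (L(d) = 0*d = 0)
(L(-1) + (2 + 3)²)² = (0 + (2 + 3)²)² = (0 + 5²)² = (0 + 25)² = 25² = 625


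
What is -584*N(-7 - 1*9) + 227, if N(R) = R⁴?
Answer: -38272797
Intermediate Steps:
-584*N(-7 - 1*9) + 227 = -584*(-7 - 1*9)⁴ + 227 = -584*(-7 - 9)⁴ + 227 = -584*(-16)⁴ + 227 = -584*65536 + 227 = -38273024 + 227 = -38272797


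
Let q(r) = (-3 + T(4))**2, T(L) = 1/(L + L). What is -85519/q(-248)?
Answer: -5473216/529 ≈ -10346.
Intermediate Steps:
T(L) = 1/(2*L)
q(r) = 529/64 (q(r) = (-3 + (1/2)/4)**2 = (-3 + (1/2)*(1/4))**2 = (-3 + 1/8)**2 = (-23/8)**2 = 529/64)
-85519/q(-248) = -85519/529/64 = -85519*64/529 = -5473216/529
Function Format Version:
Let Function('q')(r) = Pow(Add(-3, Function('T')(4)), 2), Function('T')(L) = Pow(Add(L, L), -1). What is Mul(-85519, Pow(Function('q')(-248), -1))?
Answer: Rational(-5473216, 529) ≈ -10346.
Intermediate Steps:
Function('T')(L) = Mul(Rational(1, 2), Pow(L, -1)) (Function('T')(L) = Pow(Mul(2, L), -1) = Mul(Rational(1, 2), Pow(L, -1)))
Function('q')(r) = Rational(529, 64) (Function('q')(r) = Pow(Add(-3, Mul(Rational(1, 2), Pow(4, -1))), 2) = Pow(Add(-3, Mul(Rational(1, 2), Rational(1, 4))), 2) = Pow(Add(-3, Rational(1, 8)), 2) = Pow(Rational(-23, 8), 2) = Rational(529, 64))
Mul(-85519, Pow(Function('q')(-248), -1)) = Mul(-85519, Pow(Rational(529, 64), -1)) = Mul(-85519, Rational(64, 529)) = Rational(-5473216, 529)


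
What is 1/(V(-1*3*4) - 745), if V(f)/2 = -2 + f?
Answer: -1/773 ≈ -0.0012937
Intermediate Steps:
V(f) = -4 + 2*f (V(f) = 2*(-2 + f) = -4 + 2*f)
1/(V(-1*3*4) - 745) = 1/((-4 + 2*(-1*3*4)) - 745) = 1/((-4 + 2*(-3*4)) - 745) = 1/((-4 + 2*(-12)) - 745) = 1/((-4 - 24) - 745) = 1/(-28 - 745) = 1/(-773) = -1/773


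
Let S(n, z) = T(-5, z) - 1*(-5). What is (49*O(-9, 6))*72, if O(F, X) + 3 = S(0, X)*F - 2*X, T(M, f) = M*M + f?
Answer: -1195992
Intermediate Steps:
T(M, f) = f + M**2 (T(M, f) = M**2 + f = f + M**2)
S(n, z) = 30 + z (S(n, z) = (z + (-5)**2) - 1*(-5) = (z + 25) + 5 = (25 + z) + 5 = 30 + z)
O(F, X) = -3 - 2*X + F*(30 + X) (O(F, X) = -3 + ((30 + X)*F - 2*X) = -3 + (F*(30 + X) - 2*X) = -3 + (-2*X + F*(30 + X)) = -3 - 2*X + F*(30 + X))
(49*O(-9, 6))*72 = (49*(-3 - 2*6 - 9*(30 + 6)))*72 = (49*(-3 - 12 - 9*36))*72 = (49*(-3 - 12 - 324))*72 = (49*(-339))*72 = -16611*72 = -1195992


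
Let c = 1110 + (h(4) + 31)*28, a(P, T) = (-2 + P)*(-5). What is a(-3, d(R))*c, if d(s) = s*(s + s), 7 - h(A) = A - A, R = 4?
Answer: 54350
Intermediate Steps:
h(A) = 7 (h(A) = 7 - (A - A) = 7 - 1*0 = 7 + 0 = 7)
d(s) = 2*s**2 (d(s) = s*(2*s) = 2*s**2)
a(P, T) = 10 - 5*P
c = 2174 (c = 1110 + (7 + 31)*28 = 1110 + 38*28 = 1110 + 1064 = 2174)
a(-3, d(R))*c = (10 - 5*(-3))*2174 = (10 + 15)*2174 = 25*2174 = 54350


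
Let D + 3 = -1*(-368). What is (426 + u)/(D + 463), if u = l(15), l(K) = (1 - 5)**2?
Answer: 221/414 ≈ 0.53382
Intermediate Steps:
l(K) = 16 (l(K) = (-4)**2 = 16)
D = 365 (D = -3 - 1*(-368) = -3 + 368 = 365)
u = 16
(426 + u)/(D + 463) = (426 + 16)/(365 + 463) = 442/828 = 442*(1/828) = 221/414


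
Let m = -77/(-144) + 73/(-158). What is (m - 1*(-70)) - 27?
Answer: 489995/11376 ≈ 43.073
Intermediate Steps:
m = 827/11376 (m = -77*(-1/144) + 73*(-1/158) = 77/144 - 73/158 = 827/11376 ≈ 0.072697)
(m - 1*(-70)) - 27 = (827/11376 - 1*(-70)) - 27 = (827/11376 + 70) - 27 = 797147/11376 - 27 = 489995/11376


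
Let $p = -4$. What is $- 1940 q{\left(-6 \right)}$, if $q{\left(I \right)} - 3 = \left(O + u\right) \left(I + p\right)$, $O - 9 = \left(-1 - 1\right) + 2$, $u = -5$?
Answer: $71780$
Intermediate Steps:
$O = 9$ ($O = 9 + \left(\left(-1 - 1\right) + 2\right) = 9 + \left(-2 + 2\right) = 9 + 0 = 9$)
$q{\left(I \right)} = -13 + 4 I$ ($q{\left(I \right)} = 3 + \left(9 - 5\right) \left(I - 4\right) = 3 + 4 \left(-4 + I\right) = 3 + \left(-16 + 4 I\right) = -13 + 4 I$)
$- 1940 q{\left(-6 \right)} = - 1940 \left(-13 + 4 \left(-6\right)\right) = - 1940 \left(-13 - 24\right) = \left(-1940\right) \left(-37\right) = 71780$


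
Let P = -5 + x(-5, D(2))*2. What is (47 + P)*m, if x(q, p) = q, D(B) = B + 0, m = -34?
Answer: -1088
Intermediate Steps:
D(B) = B
P = -15 (P = -5 - 5*2 = -5 - 10 = -15)
(47 + P)*m = (47 - 15)*(-34) = 32*(-34) = -1088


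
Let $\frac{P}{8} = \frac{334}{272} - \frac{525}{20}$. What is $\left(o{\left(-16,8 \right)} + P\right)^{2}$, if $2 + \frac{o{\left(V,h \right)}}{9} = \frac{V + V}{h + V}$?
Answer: $\frac{9591409}{289} \approx 33188.0$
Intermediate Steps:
$P = - \frac{3403}{17}$ ($P = 8 \left(\frac{334}{272} - \frac{525}{20}\right) = 8 \left(334 \cdot \frac{1}{272} - \frac{105}{4}\right) = 8 \left(\frac{167}{136} - \frac{105}{4}\right) = 8 \left(- \frac{3403}{136}\right) = - \frac{3403}{17} \approx -200.18$)
$o{\left(V,h \right)} = -18 + \frac{18 V}{V + h}$ ($o{\left(V,h \right)} = -18 + 9 \frac{V + V}{h + V} = -18 + 9 \frac{2 V}{V + h} = -18 + \frac{18 V}{V + h}$)
$\left(o{\left(-16,8 \right)} + P\right)^{2} = \left(\left(-18\right) 8 \frac{1}{-16 + 8} - \frac{3403}{17}\right)^{2} = \left(\left(-18\right) 8 \frac{1}{-8} - \frac{3403}{17}\right)^{2} = \left(\left(-18\right) 8 \left(- \frac{1}{8}\right) - \frac{3403}{17}\right)^{2} = \left(18 - \frac{3403}{17}\right)^{2} = \left(- \frac{3097}{17}\right)^{2} = \frac{9591409}{289}$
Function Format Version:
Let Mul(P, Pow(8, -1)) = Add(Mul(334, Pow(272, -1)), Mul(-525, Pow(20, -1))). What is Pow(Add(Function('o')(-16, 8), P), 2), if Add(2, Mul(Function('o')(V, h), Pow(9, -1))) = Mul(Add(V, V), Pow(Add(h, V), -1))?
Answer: Rational(9591409, 289) ≈ 33188.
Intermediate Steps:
P = Rational(-3403, 17) (P = Mul(8, Add(Mul(334, Pow(272, -1)), Mul(-525, Pow(20, -1)))) = Mul(8, Add(Mul(334, Rational(1, 272)), Mul(-525, Rational(1, 20)))) = Mul(8, Add(Rational(167, 136), Rational(-105, 4))) = Mul(8, Rational(-3403, 136)) = Rational(-3403, 17) ≈ -200.18)
Function('o')(V, h) = Add(-18, Mul(18, V, Pow(Add(V, h), -1))) (Function('o')(V, h) = Add(-18, Mul(9, Mul(Add(V, V), Pow(Add(h, V), -1)))) = Add(-18, Mul(9, Mul(Mul(2, V), Pow(Add(V, h), -1)))) = Add(-18, Mul(9, Mul(2, V, Pow(Add(V, h), -1)))) = Add(-18, Mul(18, V, Pow(Add(V, h), -1))))
Pow(Add(Function('o')(-16, 8), P), 2) = Pow(Add(Mul(-18, 8, Pow(Add(-16, 8), -1)), Rational(-3403, 17)), 2) = Pow(Add(Mul(-18, 8, Pow(-8, -1)), Rational(-3403, 17)), 2) = Pow(Add(Mul(-18, 8, Rational(-1, 8)), Rational(-3403, 17)), 2) = Pow(Add(18, Rational(-3403, 17)), 2) = Pow(Rational(-3097, 17), 2) = Rational(9591409, 289)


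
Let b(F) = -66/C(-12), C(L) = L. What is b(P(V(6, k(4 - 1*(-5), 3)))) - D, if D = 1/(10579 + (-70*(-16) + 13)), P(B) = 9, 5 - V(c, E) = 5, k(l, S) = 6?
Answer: 64415/11712 ≈ 5.4999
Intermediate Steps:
V(c, E) = 0 (V(c, E) = 5 - 1*5 = 5 - 5 = 0)
D = 1/11712 (D = 1/(10579 + (1120 + 13)) = 1/(10579 + 1133) = 1/11712 ≈ 8.5382e-5)
b(F) = 11/2 (b(F) = -66/(-12) = -66*(-1/12) = 11/2)
b(P(V(6, k(4 - 1*(-5), 3)))) - D = 11/2 - 1*1/11712 = 11/2 - 1/11712 = 64415/11712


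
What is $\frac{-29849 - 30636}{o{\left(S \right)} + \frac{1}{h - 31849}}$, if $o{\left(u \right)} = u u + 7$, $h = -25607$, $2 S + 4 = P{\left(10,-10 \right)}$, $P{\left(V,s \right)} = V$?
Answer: $- \frac{695045232}{183859} \approx -3780.3$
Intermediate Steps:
$S = 3$ ($S = -2 + \frac{1}{2} \cdot 10 = -2 + 5 = 3$)
$o{\left(u \right)} = 7 + u^{2}$ ($o{\left(u \right)} = u^{2} + 7 = 7 + u^{2}$)
$\frac{-29849 - 30636}{o{\left(S \right)} + \frac{1}{h - 31849}} = \frac{-29849 - 30636}{\left(7 + 3^{2}\right) + \frac{1}{-25607 - 31849}} = - \frac{60485}{\left(7 + 9\right) + \frac{1}{-57456}} = - \frac{60485}{16 - \frac{1}{57456}} = - \frac{60485}{\frac{919295}{57456}} = \left(-60485\right) \frac{57456}{919295} = - \frac{695045232}{183859}$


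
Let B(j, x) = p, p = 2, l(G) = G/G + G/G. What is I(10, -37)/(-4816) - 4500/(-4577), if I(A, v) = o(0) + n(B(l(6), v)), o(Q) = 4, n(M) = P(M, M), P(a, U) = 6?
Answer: 10813115/11021416 ≈ 0.98110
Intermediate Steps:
l(G) = 2 (l(G) = 1 + 1 = 2)
B(j, x) = 2
n(M) = 6
I(A, v) = 10 (I(A, v) = 4 + 6 = 10)
I(10, -37)/(-4816) - 4500/(-4577) = 10/(-4816) - 4500/(-4577) = 10*(-1/4816) - 4500*(-1/4577) = -5/2408 + 4500/4577 = 10813115/11021416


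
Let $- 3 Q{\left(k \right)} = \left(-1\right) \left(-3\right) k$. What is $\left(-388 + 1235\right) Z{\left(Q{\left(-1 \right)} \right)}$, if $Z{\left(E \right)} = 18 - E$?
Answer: $14399$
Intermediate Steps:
$Q{\left(k \right)} = - k$ ($Q{\left(k \right)} = - \frac{\left(-1\right) \left(-3\right) k}{3} = - \frac{3 k}{3} = - k$)
$\left(-388 + 1235\right) Z{\left(Q{\left(-1 \right)} \right)} = \left(-388 + 1235\right) \left(18 - \left(-1\right) \left(-1\right)\right) = 847 \left(18 - 1\right) = 847 \cdot 17 = 14399$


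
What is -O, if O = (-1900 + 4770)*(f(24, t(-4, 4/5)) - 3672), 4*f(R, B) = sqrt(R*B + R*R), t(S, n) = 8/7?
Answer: 10538640 - 820*sqrt(462) ≈ 1.0521e+7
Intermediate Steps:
t(S, n) = 8/7 (t(S, n) = 8*(1/7) = 8/7)
f(R, B) = sqrt(R**2 + B*R)/4 (f(R, B) = sqrt(R*B + R*R)/4 = sqrt(B*R + R**2)/4 = sqrt(R**2 + B*R)/4)
O = -10538640 + 820*sqrt(462) (O = (-1900 + 4770)*(sqrt(24*(8/7 + 24))/4 - 3672) = 2870*(sqrt(24*(176/7))/4 - 3672) = 2870*(sqrt(4224/7)/4 - 3672) = 2870*((8*sqrt(462)/7)/4 - 3672) = 2870*(2*sqrt(462)/7 - 3672) = 2870*(-3672 + 2*sqrt(462)/7) = -10538640 + 820*sqrt(462) ≈ -1.0521e+7)
-O = -(-10538640 + 820*sqrt(462)) = 10538640 - 820*sqrt(462)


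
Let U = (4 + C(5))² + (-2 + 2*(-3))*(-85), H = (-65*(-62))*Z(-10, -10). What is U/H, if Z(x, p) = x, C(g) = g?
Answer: -761/40300 ≈ -0.018883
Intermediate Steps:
H = -40300 (H = -65*(-62)*(-10) = 4030*(-10) = -40300)
U = 761 (U = (4 + 5)² + (-2 + 2*(-3))*(-85) = 9² + (-2 - 6)*(-85) = 81 - 8*(-85) = 81 + 680 = 761)
U/H = 761/(-40300) = 761*(-1/40300) = -761/40300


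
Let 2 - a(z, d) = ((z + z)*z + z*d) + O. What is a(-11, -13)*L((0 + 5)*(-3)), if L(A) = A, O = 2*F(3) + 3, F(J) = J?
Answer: 5880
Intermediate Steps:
O = 9 (O = 2*3 + 3 = 6 + 3 = 9)
a(z, d) = -7 - 2*z² - d*z (a(z, d) = 2 - (((z + z)*z + z*d) + 9) = 2 - (((2*z)*z + d*z) + 9) = 2 - ((2*z² + d*z) + 9) = 2 - (9 + 2*z² + d*z) = 2 + (-9 - 2*z² - d*z) = -7 - 2*z² - d*z)
a(-11, -13)*L((0 + 5)*(-3)) = (-7 - 2*(-11)² - 1*(-13)*(-11))*((0 + 5)*(-3)) = (-7 - 2*121 - 143)*(5*(-3)) = (-7 - 242 - 143)*(-15) = -392*(-15) = 5880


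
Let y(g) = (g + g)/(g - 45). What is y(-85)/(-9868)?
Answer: -17/128284 ≈ -0.00013252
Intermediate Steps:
y(g) = 2*g/(-45 + g) (y(g) = (2*g)/(-45 + g) = 2*g/(-45 + g))
y(-85)/(-9868) = (2*(-85)/(-45 - 85))/(-9868) = (2*(-85)/(-130))*(-1/9868) = (2*(-85)*(-1/130))*(-1/9868) = (17/13)*(-1/9868) = -17/128284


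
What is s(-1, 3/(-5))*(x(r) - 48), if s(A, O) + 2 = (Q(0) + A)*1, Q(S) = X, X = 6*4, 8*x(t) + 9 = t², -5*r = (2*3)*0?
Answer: -8253/8 ≈ -1031.6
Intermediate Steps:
r = 0 (r = -2*3*0/5 = -6*0/5 = -⅕*0 = 0)
x(t) = -9/8 + t²/8
X = 24
Q(S) = 24
s(A, O) = 22 + A (s(A, O) = -2 + (24 + A)*1 = -2 + (24 + A) = 22 + A)
s(-1, 3/(-5))*(x(r) - 48) = (22 - 1)*((-9/8 + (⅛)*0²) - 48) = 21*((-9/8 + (⅛)*0) - 48) = 21*((-9/8 + 0) - 48) = 21*(-9/8 - 48) = 21*(-393/8) = -8253/8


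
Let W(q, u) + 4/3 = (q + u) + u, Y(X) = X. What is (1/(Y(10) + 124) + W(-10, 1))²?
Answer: 14055001/161604 ≈ 86.972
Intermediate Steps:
W(q, u) = -4/3 + q + 2*u (W(q, u) = -4/3 + ((q + u) + u) = -4/3 + (q + 2*u) = -4/3 + q + 2*u)
(1/(Y(10) + 124) + W(-10, 1))² = (1/(10 + 124) + (-4/3 - 10 + 2*1))² = (1/134 + (-4/3 - 10 + 2))² = (1/134 - 28/3)² = (-3749/402)² = 14055001/161604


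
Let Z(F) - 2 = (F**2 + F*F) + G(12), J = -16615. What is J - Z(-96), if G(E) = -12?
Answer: -35037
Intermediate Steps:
Z(F) = -10 + 2*F**2 (Z(F) = 2 + ((F**2 + F*F) - 12) = 2 + ((F**2 + F**2) - 12) = 2 + (2*F**2 - 12) = 2 + (-12 + 2*F**2) = -10 + 2*F**2)
J - Z(-96) = -16615 - (-10 + 2*(-96)**2) = -16615 - (-10 + 2*9216) = -16615 - (-10 + 18432) = -16615 - 1*18422 = -16615 - 18422 = -35037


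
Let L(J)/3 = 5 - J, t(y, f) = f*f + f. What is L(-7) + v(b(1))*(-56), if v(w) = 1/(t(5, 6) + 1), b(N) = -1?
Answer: 1492/43 ≈ 34.698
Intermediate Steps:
t(y, f) = f + f² (t(y, f) = f² + f = f + f²)
L(J) = 15 - 3*J (L(J) = 3*(5 - J) = 15 - 3*J)
v(w) = 1/43 (v(w) = 1/(6*(1 + 6) + 1) = 1/(6*7 + 1) = 1/(42 + 1) = 1/43)
L(-7) + v(b(1))*(-56) = (15 - 3*(-7)) + (1/43)*(-56) = (15 + 21) - 56/43 = 36 - 56/43 = 1492/43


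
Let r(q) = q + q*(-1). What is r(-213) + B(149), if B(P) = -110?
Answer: -110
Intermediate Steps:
r(q) = 0 (r(q) = q - q = 0)
r(-213) + B(149) = 0 - 110 = -110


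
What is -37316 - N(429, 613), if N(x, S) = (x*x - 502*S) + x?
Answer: 85940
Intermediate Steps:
N(x, S) = x + x² - 502*S (N(x, S) = (x² - 502*S) + x = x + x² - 502*S)
-37316 - N(429, 613) = -37316 - (429 + 429² - 502*613) = -37316 - (429 + 184041 - 307726) = -37316 - 1*(-123256) = -37316 + 123256 = 85940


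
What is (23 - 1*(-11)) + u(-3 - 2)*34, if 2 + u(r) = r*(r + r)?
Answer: 1666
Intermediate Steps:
u(r) = -2 + 2*r² (u(r) = -2 + r*(r + r) = -2 + r*(2*r) = -2 + 2*r²)
(23 - 1*(-11)) + u(-3 - 2)*34 = (23 - 1*(-11)) + (-2 + 2*(-3 - 2)²)*34 = (23 + 11) + (-2 + 2*(-5)²)*34 = 34 + (-2 + 2*25)*34 = 34 + (-2 + 50)*34 = 34 + 48*34 = 34 + 1632 = 1666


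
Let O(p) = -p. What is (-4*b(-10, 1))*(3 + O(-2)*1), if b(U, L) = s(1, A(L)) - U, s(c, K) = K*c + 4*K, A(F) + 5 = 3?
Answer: 0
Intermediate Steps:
A(F) = -2 (A(F) = -5 + 3 = -2)
s(c, K) = 4*K + K*c
b(U, L) = -10 - U (b(U, L) = -2*(4 + 1) - U = -2*5 - U = -10 - U)
(-4*b(-10, 1))*(3 + O(-2)*1) = (-4*(-10 - 1*(-10)))*(3 - 1*(-2)*1) = (-4*(-10 + 10))*(3 + 2*1) = (-4*0)*(3 + 2) = 0*5 = 0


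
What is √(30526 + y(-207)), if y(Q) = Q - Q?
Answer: √30526 ≈ 174.72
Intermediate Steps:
y(Q) = 0
√(30526 + y(-207)) = √(30526 + 0) = √30526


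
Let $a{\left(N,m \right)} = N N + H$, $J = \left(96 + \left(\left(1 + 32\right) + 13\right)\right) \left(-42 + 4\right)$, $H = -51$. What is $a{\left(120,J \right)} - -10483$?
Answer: $24832$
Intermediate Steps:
$J = -5396$ ($J = \left(96 + \left(33 + 13\right)\right) \left(-38\right) = \left(96 + 46\right) \left(-38\right) = 142 \left(-38\right) = -5396$)
$a{\left(N,m \right)} = -51 + N^{2}$ ($a{\left(N,m \right)} = N N - 51 = N^{2} - 51 = -51 + N^{2}$)
$a{\left(120,J \right)} - -10483 = \left(-51 + 120^{2}\right) - -10483 = \left(-51 + 14400\right) + 10483 = 14349 + 10483 = 24832$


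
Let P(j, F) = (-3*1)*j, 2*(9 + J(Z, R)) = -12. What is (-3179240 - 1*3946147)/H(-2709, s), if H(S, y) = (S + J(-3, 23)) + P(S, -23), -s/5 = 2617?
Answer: -2375129/1801 ≈ -1318.8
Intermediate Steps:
s = -13085 (s = -5*2617 = -13085)
J(Z, R) = -15 (J(Z, R) = -9 + (1/2)*(-12) = -9 - 6 = -15)
P(j, F) = -3*j
H(S, y) = -15 - 2*S (H(S, y) = (S - 15) - 3*S = (-15 + S) - 3*S = -15 - 2*S)
(-3179240 - 1*3946147)/H(-2709, s) = (-3179240 - 1*3946147)/(-15 - 2*(-2709)) = (-3179240 - 3946147)/(-15 + 5418) = -7125387/5403 = -7125387*1/5403 = -2375129/1801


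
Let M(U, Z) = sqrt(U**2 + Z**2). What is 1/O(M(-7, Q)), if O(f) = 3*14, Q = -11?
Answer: 1/42 ≈ 0.023810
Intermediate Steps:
O(f) = 42
1/O(M(-7, Q)) = 1/42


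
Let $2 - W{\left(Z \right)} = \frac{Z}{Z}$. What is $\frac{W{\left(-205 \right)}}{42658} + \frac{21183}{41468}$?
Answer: $\frac{64547563}{126352996} \approx 0.51085$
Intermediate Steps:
$W{\left(Z \right)} = 1$ ($W{\left(Z \right)} = 2 - \frac{Z}{Z} = 2 - 1 = 1$)
$\frac{W{\left(-205 \right)}}{42658} + \frac{21183}{41468} = 1 \cdot \frac{1}{42658} + \frac{21183}{41468} = 1 \cdot \frac{1}{42658} + 21183 \cdot \frac{1}{41468} = \frac{1}{42658} + \frac{21183}{41468} = \frac{64547563}{126352996}$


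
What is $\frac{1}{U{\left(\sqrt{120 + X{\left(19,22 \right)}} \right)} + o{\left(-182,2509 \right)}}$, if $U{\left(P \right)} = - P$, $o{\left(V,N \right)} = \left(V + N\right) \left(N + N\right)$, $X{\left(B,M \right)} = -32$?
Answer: $\frac{5838443}{68174833328454} + \frac{\sqrt{22}}{68174833328454} \approx 8.5639 \cdot 10^{-8}$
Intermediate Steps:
$o{\left(V,N \right)} = 2 N \left(N + V\right)$ ($o{\left(V,N \right)} = \left(N + V\right) 2 N = 2 N \left(N + V\right)$)
$\frac{1}{U{\left(\sqrt{120 + X{\left(19,22 \right)}} \right)} + o{\left(-182,2509 \right)}} = \frac{1}{- \sqrt{120 - 32} + 2 \cdot 2509 \left(2509 - 182\right)} = \frac{1}{- \sqrt{88} + 2 \cdot 2509 \cdot 2327} = \frac{1}{- 2 \sqrt{22} + 11676886} = \frac{1}{11676886 - 2 \sqrt{22}}$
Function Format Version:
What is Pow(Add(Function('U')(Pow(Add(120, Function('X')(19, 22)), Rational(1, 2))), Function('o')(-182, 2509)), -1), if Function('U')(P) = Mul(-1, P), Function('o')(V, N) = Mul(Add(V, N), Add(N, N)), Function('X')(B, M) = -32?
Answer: Add(Rational(5838443, 68174833328454), Mul(Rational(1, 68174833328454), Pow(22, Rational(1, 2)))) ≈ 8.5639e-8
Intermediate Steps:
Function('o')(V, N) = Mul(2, N, Add(N, V)) (Function('o')(V, N) = Mul(Add(N, V), Mul(2, N)) = Mul(2, N, Add(N, V)))
Pow(Add(Function('U')(Pow(Add(120, Function('X')(19, 22)), Rational(1, 2))), Function('o')(-182, 2509)), -1) = Pow(Add(Mul(-1, Pow(Add(120, -32), Rational(1, 2))), Mul(2, 2509, Add(2509, -182))), -1) = Pow(Add(Mul(-1, Pow(88, Rational(1, 2))), Mul(2, 2509, 2327)), -1) = Pow(Add(Mul(-1, Mul(2, Pow(22, Rational(1, 2)))), 11676886), -1) = Pow(Add(Mul(-2, Pow(22, Rational(1, 2))), 11676886), -1) = Pow(Add(11676886, Mul(-2, Pow(22, Rational(1, 2)))), -1)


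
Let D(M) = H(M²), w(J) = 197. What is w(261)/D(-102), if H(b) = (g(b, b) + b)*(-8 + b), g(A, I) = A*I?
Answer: 197/1125404633520 ≈ 1.7505e-10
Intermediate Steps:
H(b) = (-8 + b)*(b + b²) (H(b) = (b*b + b)*(-8 + b) = (b² + b)*(-8 + b) = (b + b²)*(-8 + b) = (-8 + b)*(b + b²))
D(M) = M²*(-8 + M⁴ - 7*M²) (D(M) = M²*(-8 + (M²)² - 7*M²) = M²*(-8 + M⁴ - 7*M²))
w(261)/D(-102) = 197/(((-102)²*(-8 + (-102)⁴ - 7*(-102)²))) = 197/((10404*(-8 + 108243216 - 7*10404))) = 197/((10404*(-8 + 108243216 - 72828))) = 197/((10404*108170380)) = 197/1125404633520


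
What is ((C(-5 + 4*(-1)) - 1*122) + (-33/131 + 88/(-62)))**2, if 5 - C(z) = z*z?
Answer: 657502048225/16491721 ≈ 39869.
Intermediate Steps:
C(z) = 5 - z**2 (C(z) = 5 - z*z = 5 - z**2)
((C(-5 + 4*(-1)) - 1*122) + (-33/131 + 88/(-62)))**2 = (((5 - (-5 + 4*(-1))**2) - 1*122) + (-33/131 + 88/(-62)))**2 = (((5 - (-5 - 4)**2) - 122) + (-33*1/131 + 88*(-1/62)))**2 = (((5 - 1*(-9)**2) - 122) + (-33/131 - 44/31))**2 = (((5 - 1*81) - 122) - 6787/4061)**2 = (((5 - 81) - 122) - 6787/4061)**2 = ((-76 - 122) - 6787/4061)**2 = (-198 - 6787/4061)**2 = (-810865/4061)**2 = 657502048225/16491721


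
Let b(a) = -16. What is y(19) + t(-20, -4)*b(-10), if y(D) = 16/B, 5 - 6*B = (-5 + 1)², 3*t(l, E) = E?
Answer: 416/33 ≈ 12.606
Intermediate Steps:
t(l, E) = E/3
B = -11/6 (B = ⅚ - (-5 + 1)²/6 = ⅚ - ⅙*(-4)² = ⅚ - ⅙*16 = ⅚ - 8/3 = -11/6 ≈ -1.8333)
y(D) = -96/11 (y(D) = 16/(-11/6) = 16*(-6/11) = -96/11)
y(19) + t(-20, -4)*b(-10) = -96/11 + ((⅓)*(-4))*(-16) = -96/11 - 4/3*(-16) = -96/11 + 64/3 = 416/33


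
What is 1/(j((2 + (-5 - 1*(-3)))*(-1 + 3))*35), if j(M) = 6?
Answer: 1/210 ≈ 0.0047619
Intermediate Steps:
1/(j((2 + (-5 - 1*(-3)))*(-1 + 3))*35) = 1/(6*35) = 1/210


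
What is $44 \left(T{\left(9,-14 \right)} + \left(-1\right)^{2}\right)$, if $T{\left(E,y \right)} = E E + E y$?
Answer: $-1936$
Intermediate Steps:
$T{\left(E,y \right)} = E^{2} + E y$
$44 \left(T{\left(9,-14 \right)} + \left(-1\right)^{2}\right) = 44 \left(9 \left(9 - 14\right) + \left(-1\right)^{2}\right) = 44 \left(9 \left(-5\right) + 1\right) = 44 \left(-45 + 1\right) = 44 \left(-44\right) = -1936$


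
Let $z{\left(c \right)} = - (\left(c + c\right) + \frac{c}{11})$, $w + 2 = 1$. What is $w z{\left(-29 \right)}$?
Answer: $- \frac{667}{11} \approx -60.636$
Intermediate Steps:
$w = -1$ ($w = -2 + 1 = -1$)
$z{\left(c \right)} = - \frac{23 c}{11}$ ($z{\left(c \right)} = - (2 c + c \frac{1}{11}) = - (2 c + \frac{c}{11}) = - \frac{23 c}{11}$)
$w z{\left(-29 \right)} = - \frac{\left(-23\right) \left(-29\right)}{11} = \left(-1\right) \frac{667}{11} = - \frac{667}{11}$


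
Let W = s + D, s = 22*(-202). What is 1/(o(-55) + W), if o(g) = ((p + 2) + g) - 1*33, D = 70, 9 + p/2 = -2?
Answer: -1/4482 ≈ -0.00022311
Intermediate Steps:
p = -22 (p = -18 + 2*(-2) = -18 - 4 = -22)
s = -4444
W = -4374 (W = -4444 + 70 = -4374)
o(g) = -53 + g (o(g) = ((-22 + 2) + g) - 1*33 = (-20 + g) - 33 = -53 + g)
1/(o(-55) + W) = 1/((-53 - 55) - 4374) = 1/(-108 - 4374) = 1/(-4482) = -1/4482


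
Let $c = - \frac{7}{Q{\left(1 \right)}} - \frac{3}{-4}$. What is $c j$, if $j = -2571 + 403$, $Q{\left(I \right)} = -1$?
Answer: $-16802$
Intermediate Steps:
$c = \frac{31}{4}$ ($c = - \frac{7}{-1} - \frac{3}{-4} = \left(-7\right) \left(-1\right) - - \frac{3}{4} = 7 + \frac{3}{4} = \frac{31}{4} \approx 7.75$)
$j = -2168$
$c j = \frac{31}{4} \left(-2168\right) = -16802$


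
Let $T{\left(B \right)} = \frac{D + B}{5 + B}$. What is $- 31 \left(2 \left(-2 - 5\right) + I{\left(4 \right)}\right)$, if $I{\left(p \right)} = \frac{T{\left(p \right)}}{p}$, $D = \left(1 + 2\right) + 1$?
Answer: $\frac{3844}{9} \approx 427.11$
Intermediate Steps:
$D = 4$ ($D = 3 + 1 = 4$)
$T{\left(B \right)} = \frac{4 + B}{5 + B}$
$I{\left(p \right)} = \frac{4 + p}{p \left(5 + p\right)}$ ($I{\left(p \right)} = \frac{\frac{1}{5 + p} \left(4 + p\right)}{p} = \frac{4 + p}{p \left(5 + p\right)}$)
$- 31 \left(2 \left(-2 - 5\right) + I{\left(4 \right)}\right) = - 31 \left(2 \left(-2 - 5\right) + \frac{4 + 4}{4 \left(5 + 4\right)}\right) = - 31 \left(2 \left(-7\right) + \frac{1}{4} \cdot \frac{1}{9} \cdot 8\right) = - 31 \left(-14 + \frac{1}{4} \cdot \frac{1}{9} \cdot 8\right) = - 31 \left(-14 + \frac{2}{9}\right) = \left(-31\right) \left(- \frac{124}{9}\right) = \frac{3844}{9}$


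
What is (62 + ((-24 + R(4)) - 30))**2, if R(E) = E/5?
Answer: 1936/25 ≈ 77.440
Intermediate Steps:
R(E) = E/5 (R(E) = E*(1/5) = E/5)
(62 + ((-24 + R(4)) - 30))**2 = (62 + ((-24 + (1/5)*4) - 30))**2 = (62 + ((-24 + 4/5) - 30))**2 = (62 + (-116/5 - 30))**2 = (62 - 266/5)**2 = (44/5)**2 = 1936/25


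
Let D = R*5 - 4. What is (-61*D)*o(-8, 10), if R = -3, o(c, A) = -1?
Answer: -1159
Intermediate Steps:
D = -19 (D = -3*5 - 4 = -15 - 4 = -19)
(-61*D)*o(-8, 10) = -61*(-19)*(-1) = 1159*(-1) = -1159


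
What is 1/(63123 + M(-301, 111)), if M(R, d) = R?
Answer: 1/62822 ≈ 1.5918e-5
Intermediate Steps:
1/(63123 + M(-301, 111)) = 1/(63123 - 301) = 1/62822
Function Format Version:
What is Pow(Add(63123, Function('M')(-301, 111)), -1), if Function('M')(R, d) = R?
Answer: Rational(1, 62822) ≈ 1.5918e-5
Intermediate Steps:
Pow(Add(63123, Function('M')(-301, 111)), -1) = Pow(Add(63123, -301), -1) = Pow(62822, -1) = Rational(1, 62822)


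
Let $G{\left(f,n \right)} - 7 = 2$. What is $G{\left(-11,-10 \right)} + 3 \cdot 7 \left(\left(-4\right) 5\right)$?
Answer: $-411$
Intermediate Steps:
$G{\left(f,n \right)} = 9$ ($G{\left(f,n \right)} = 7 + 2 = 9$)
$G{\left(-11,-10 \right)} + 3 \cdot 7 \left(\left(-4\right) 5\right) = 9 + 3 \cdot 7 \left(\left(-4\right) 5\right) = 9 + 3 \cdot 7 \left(-20\right) = 9 + 3 \left(-140\right) = 9 - 420 = -411$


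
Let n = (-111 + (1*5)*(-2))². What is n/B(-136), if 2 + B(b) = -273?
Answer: -1331/25 ≈ -53.240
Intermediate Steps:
B(b) = -275 (B(b) = -2 - 273 = -275)
n = 14641 (n = (-111 + 5*(-2))² = (-111 - 10)² = (-121)² = 14641)
n/B(-136) = 14641/(-275) = 14641*(-1/275) = -1331/25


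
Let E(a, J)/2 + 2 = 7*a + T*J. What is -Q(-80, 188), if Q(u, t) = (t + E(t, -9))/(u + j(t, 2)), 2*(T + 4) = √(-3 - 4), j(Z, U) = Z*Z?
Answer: -19/232 + 9*I*√7/35264 ≈ -0.081897 + 0.00067524*I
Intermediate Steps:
j(Z, U) = Z²
T = -4 + I*√7/2 (T = -4 + √(-3 - 4)/2 = -4 + √(-7)/2 = -4 + (I*√7)/2 = -4 + I*√7/2 ≈ -4.0 + 1.3229*I)
E(a, J) = -4 + 14*a + 2*J*(-4 + I*√7/2) (E(a, J) = -4 + 2*(7*a + (-4 + I*√7/2)*J) = -4 + 2*(7*a + J*(-4 + I*√7/2)) = -4 + (14*a + 2*J*(-4 + I*√7/2)) = -4 + 14*a + 2*J*(-4 + I*√7/2))
Q(u, t) = (68 + 15*t - 9*I*√7)/(u + t²) (Q(u, t) = (t + (-4 + 14*t - 1*(-9)*(8 - I*√7)))/(u + t²) = (t + (-4 + 14*t + (72 - 9*I*√7)))/(u + t²) = (t + (68 + 14*t - 9*I*√7))/(u + t²) = (68 + 15*t - 9*I*√7)/(u + t²))
-Q(-80, 188) = -(68 + 15*188 - 9*I*√7)/(-80 + 188²) = -(68 + 2820 - 9*I*√7)/(-80 + 35344) = -(2888 - 9*I*√7)/35264 = -(19/232 - 9*I*√7/35264) = -19/232 + 9*I*√7/35264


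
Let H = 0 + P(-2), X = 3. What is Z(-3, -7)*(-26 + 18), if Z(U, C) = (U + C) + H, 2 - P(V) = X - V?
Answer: 104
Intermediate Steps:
P(V) = -1 + V (P(V) = 2 - (3 - V) = 2 + (-3 + V) = -1 + V)
H = -3 (H = 0 + (-1 - 2) = 0 - 3 = -3)
Z(U, C) = -3 + C + U (Z(U, C) = (U + C) - 3 = (C + U) - 3 = -3 + C + U)
Z(-3, -7)*(-26 + 18) = (-3 - 7 - 3)*(-26 + 18) = -13*(-8) = 104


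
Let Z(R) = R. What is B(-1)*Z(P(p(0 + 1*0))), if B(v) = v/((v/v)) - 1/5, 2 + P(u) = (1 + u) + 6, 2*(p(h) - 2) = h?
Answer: -42/5 ≈ -8.4000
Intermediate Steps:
p(h) = 2 + h/2
P(u) = 5 + u (P(u) = -2 + ((1 + u) + 6) = -2 + (7 + u) = 5 + u)
B(v) = -1/5 + v (B(v) = v/1 - 1*1/5 = v*1 - 1/5 = v - 1/5 = -1/5 + v)
B(-1)*Z(P(p(0 + 1*0))) = (-1/5 - 1)*(5 + (2 + (0 + 1*0)/2)) = -6*(5 + (2 + (0 + 0)/2))/5 = -6*(5 + (2 + (1/2)*0))/5 = -6*(5 + (2 + 0))/5 = -6*(5 + 2)/5 = -6/5*7 = -42/5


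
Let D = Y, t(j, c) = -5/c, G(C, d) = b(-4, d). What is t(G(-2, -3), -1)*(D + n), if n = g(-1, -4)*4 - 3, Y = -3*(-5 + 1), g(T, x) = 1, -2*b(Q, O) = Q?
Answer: 65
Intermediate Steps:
b(Q, O) = -Q/2
G(C, d) = 2 (G(C, d) = -1/2*(-4) = 2)
Y = 12 (Y = -3*(-4) = 12)
D = 12
n = 1 (n = 1*4 - 3 = 4 - 3 = 1)
t(G(-2, -3), -1)*(D + n) = (-5/(-1))*(12 + 1) = -5*(-1)*13 = 5*13 = 65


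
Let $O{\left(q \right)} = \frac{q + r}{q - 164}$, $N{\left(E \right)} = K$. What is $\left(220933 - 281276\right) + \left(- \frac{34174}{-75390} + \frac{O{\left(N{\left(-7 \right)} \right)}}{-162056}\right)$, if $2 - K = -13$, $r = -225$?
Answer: $- \frac{3923112215861033}{65014031220} \approx -60343.0$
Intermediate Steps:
$K = 15$ ($K = 2 - -13 = 2 + 13 = 15$)
$N{\left(E \right)} = 15$
$O{\left(q \right)} = \frac{-225 + q}{-164 + q}$ ($O{\left(q \right)} = \frac{q - 225}{q - 164} = \frac{-225 + q}{-164 + q}$)
$\left(220933 - 281276\right) + \left(- \frac{34174}{-75390} + \frac{O{\left(N{\left(-7 \right)} \right)}}{-162056}\right) = \left(220933 - 281276\right) + \left(- \frac{34174}{-75390} + \frac{\frac{1}{-164 + 15} \left(-225 + 15\right)}{-162056}\right) = -60343 + \left(\left(-34174\right) \left(- \frac{1}{75390}\right) + \frac{1}{-149} \left(-210\right) \left(- \frac{1}{162056}\right)\right) = -60343 + \left(\frac{2441}{5385} + \left(- \frac{1}{149}\right) \left(-210\right) \left(- \frac{1}{162056}\right)\right) = -60343 + \left(\frac{2441}{5385} + \frac{210}{149} \left(- \frac{1}{162056}\right)\right) = -60343 + \left(\frac{2441}{5385} - \frac{105}{12073172}\right) = -60343 + \frac{29470047427}{65014031220} = - \frac{3923112215861033}{65014031220}$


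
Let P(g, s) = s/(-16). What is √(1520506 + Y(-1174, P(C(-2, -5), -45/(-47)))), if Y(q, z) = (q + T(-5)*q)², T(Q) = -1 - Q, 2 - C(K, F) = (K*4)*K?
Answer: √35977406 ≈ 5998.1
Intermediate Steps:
C(K, F) = 2 - 4*K² (C(K, F) = 2 - K*4*K = 2 - 4*K*K = 2 - 4*K²)
P(g, s) = -s/16 (P(g, s) = s*(-1/16) = -s/16)
Y(q, z) = 25*q² (Y(q, z) = (q + (-1 - 1*(-5))*q)² = (q + (-1 + 5)*q)² = (q + 4*q)² = (5*q)² = 25*q²)
√(1520506 + Y(-1174, P(C(-2, -5), -45/(-47)))) = √(1520506 + 25*(-1174)²) = √(1520506 + 25*1378276) = √(1520506 + 34456900) = √35977406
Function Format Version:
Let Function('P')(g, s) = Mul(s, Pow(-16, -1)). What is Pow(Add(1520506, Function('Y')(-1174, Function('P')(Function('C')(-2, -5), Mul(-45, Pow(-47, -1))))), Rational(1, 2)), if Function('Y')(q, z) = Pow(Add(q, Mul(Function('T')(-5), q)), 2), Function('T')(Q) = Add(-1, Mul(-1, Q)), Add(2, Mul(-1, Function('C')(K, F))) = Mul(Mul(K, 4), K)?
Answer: Pow(35977406, Rational(1, 2)) ≈ 5998.1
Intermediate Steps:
Function('C')(K, F) = Add(2, Mul(-4, Pow(K, 2))) (Function('C')(K, F) = Add(2, Mul(-1, Mul(Mul(K, 4), K))) = Add(2, Mul(-1, Mul(Mul(4, K), K))) = Add(2, Mul(-1, Mul(4, Pow(K, 2)))) = Add(2, Mul(-4, Pow(K, 2))))
Function('P')(g, s) = Mul(Rational(-1, 16), s) (Function('P')(g, s) = Mul(s, Rational(-1, 16)) = Mul(Rational(-1, 16), s))
Function('Y')(q, z) = Mul(25, Pow(q, 2)) (Function('Y')(q, z) = Pow(Add(q, Mul(Add(-1, Mul(-1, -5)), q)), 2) = Pow(Add(q, Mul(Add(-1, 5), q)), 2) = Pow(Add(q, Mul(4, q)), 2) = Pow(Mul(5, q), 2) = Mul(25, Pow(q, 2)))
Pow(Add(1520506, Function('Y')(-1174, Function('P')(Function('C')(-2, -5), Mul(-45, Pow(-47, -1))))), Rational(1, 2)) = Pow(Add(1520506, Mul(25, Pow(-1174, 2))), Rational(1, 2)) = Pow(Add(1520506, Mul(25, 1378276)), Rational(1, 2)) = Pow(Add(1520506, 34456900), Rational(1, 2)) = Pow(35977406, Rational(1, 2))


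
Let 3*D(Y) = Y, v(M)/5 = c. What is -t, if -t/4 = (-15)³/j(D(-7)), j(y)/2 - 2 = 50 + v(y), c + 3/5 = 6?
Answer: -6750/79 ≈ -85.443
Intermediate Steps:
c = 27/5 (c = -⅗ + 6 = 27/5 ≈ 5.4000)
v(M) = 27 (v(M) = 5*(27/5) = 27)
D(Y) = Y/3
j(y) = 158 (j(y) = 4 + 2*(50 + 27) = 4 + 2*77 = 4 + 154 = 158)
t = 6750/79 (t = -4*(-15)³/158 = -(-13500)/158 = -4*(-3375/158) = 6750/79 ≈ 85.443)
-t = -1*6750/79 = -6750/79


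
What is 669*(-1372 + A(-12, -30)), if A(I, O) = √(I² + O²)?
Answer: -917868 + 4014*√29 ≈ -8.9625e+5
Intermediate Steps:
669*(-1372 + A(-12, -30)) = 669*(-1372 + √((-12)² + (-30)²)) = 669*(-1372 + √(144 + 900)) = 669*(-1372 + √1044) = 669*(-1372 + 6*√29) = -917868 + 4014*√29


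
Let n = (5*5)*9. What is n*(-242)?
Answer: -54450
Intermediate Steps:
n = 225 (n = 25*9 = 225)
n*(-242) = 225*(-242) = -54450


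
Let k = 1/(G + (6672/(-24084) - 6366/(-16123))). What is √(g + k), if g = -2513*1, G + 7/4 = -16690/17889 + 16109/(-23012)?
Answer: 2*I*√8254823407684687241287660176254651/3624609151475989 ≈ 50.133*I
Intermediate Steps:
G = -348163025/102915417 (G = -7/4 + (-16690/17889 + 16109/(-23012)) = -7/4 + (-16690*1/17889 + 16109*(-1/23012)) = -7/4 + (-16690/17889 - 16109/23012) = -7/4 - 672244181/411661668 = -348163025/102915417 ≈ -3.3830)
g = -2513
k = -1110075224486679/3624609151475989 (k = 1/(-348163025/102915417 + (6672/(-24084) - 6366/(-16123))) = 1/(-348163025/102915417 + (6672*(-1/24084) - 6366*(-1/16123))) = 1/(-348163025/102915417 + (-556/2007 + 6366/16123)) = 1/(-348163025/102915417 + 3812174/32358861) = 1/(-3624609151475989/1110075224486679) = -1110075224486679/3624609151475989 ≈ -0.30626)
√(g + k) = √(-2513 - 1110075224486679/3624609151475989) = √(-9109752872883647036/3624609151475989) = 2*I*√8254823407684687241287660176254651/3624609151475989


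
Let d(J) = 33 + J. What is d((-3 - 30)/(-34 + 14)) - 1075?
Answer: -20807/20 ≈ -1040.3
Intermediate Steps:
d((-3 - 30)/(-34 + 14)) - 1075 = (33 + (-3 - 30)/(-34 + 14)) - 1075 = (33 - 33/(-20)) - 1075 = (33 - 33*(-1/20)) - 1075 = (33 + 33/20) - 1075 = 693/20 - 1075 = -20807/20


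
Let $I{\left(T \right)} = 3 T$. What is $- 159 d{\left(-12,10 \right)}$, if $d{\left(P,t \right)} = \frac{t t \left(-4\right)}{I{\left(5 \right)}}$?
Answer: $4240$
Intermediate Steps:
$d{\left(P,t \right)} = - \frac{4 t^{2}}{15}$ ($d{\left(P,t \right)} = \frac{t t \left(-4\right)}{3 \cdot 5} = \frac{t^{2} \left(-4\right)}{15} = - 4 t^{2} \cdot \frac{1}{15} = - \frac{4 t^{2}}{15}$)
$- 159 d{\left(-12,10 \right)} = - 159 \left(- \frac{4 \cdot 10^{2}}{15}\right) = - 159 \left(\left(- \frac{4}{15}\right) 100\right) = \left(-159\right) \left(- \frac{80}{3}\right) = 4240$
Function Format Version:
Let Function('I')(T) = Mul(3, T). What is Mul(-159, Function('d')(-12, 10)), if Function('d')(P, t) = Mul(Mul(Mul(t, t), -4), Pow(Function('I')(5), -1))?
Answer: 4240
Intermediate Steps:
Function('d')(P, t) = Mul(Rational(-4, 15), Pow(t, 2)) (Function('d')(P, t) = Mul(Mul(Mul(t, t), -4), Pow(Mul(3, 5), -1)) = Mul(Mul(Pow(t, 2), -4), Pow(15, -1)) = Mul(Mul(-4, Pow(t, 2)), Rational(1, 15)) = Mul(Rational(-4, 15), Pow(t, 2)))
Mul(-159, Function('d')(-12, 10)) = Mul(-159, Mul(Rational(-4, 15), Pow(10, 2))) = Mul(-159, Mul(Rational(-4, 15), 100)) = Mul(-159, Rational(-80, 3)) = 4240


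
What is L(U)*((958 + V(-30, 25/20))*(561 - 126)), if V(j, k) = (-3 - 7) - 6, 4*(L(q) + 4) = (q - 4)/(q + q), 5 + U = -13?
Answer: -6305905/4 ≈ -1.5765e+6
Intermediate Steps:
U = -18 (U = -5 - 13 = -18)
L(q) = -4 + (-4 + q)/(8*q) (L(q) = -4 + ((q - 4)/(q + q))/4 = -4 + ((-4 + q)/((2*q)))/4 = -4 + ((-4 + q)*(1/(2*q)))/4 = -4 + ((-4 + q)/(2*q))/4 = -4 + (-4 + q)/(8*q))
V(j, k) = -16 (V(j, k) = -10 - 6 = -16)
L(U)*((958 + V(-30, 25/20))*(561 - 126)) = ((⅛)*(-4 - 31*(-18))/(-18))*((958 - 16)*(561 - 126)) = ((⅛)*(-1/18)*(-4 + 558))*(942*435) = ((⅛)*(-1/18)*554)*409770 = -277/72*409770 = -6305905/4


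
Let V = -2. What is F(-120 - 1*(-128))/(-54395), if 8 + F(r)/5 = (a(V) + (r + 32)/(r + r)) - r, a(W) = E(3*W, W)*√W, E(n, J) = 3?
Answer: 27/21758 - 3*I*√2/10879 ≈ 0.0012409 - 0.00038998*I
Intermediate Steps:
a(W) = 3*√W
F(r) = -40 - 5*r + 15*I*√2 + 5*(32 + r)/(2*r) (F(r) = -40 + 5*((3*√(-2) + (r + 32)/(r + r)) - r) = -40 + 5*((3*(I*√2) + (32 + r)/((2*r))) - r) = -40 + 5*((3*I*√2 + (32 + r)*(1/(2*r))) - r) = -40 + 5*((3*I*√2 + (32 + r)/(2*r)) - r) = -40 + 5*(((32 + r)/(2*r) + 3*I*√2) - r) = -40 + 5*(-r + (32 + r)/(2*r) + 3*I*√2) = -40 + (-5*r + 15*I*√2 + 5*(32 + r)/(2*r)) = -40 - 5*r + 15*I*√2 + 5*(32 + r)/(2*r))
F(-120 - 1*(-128))/(-54395) = (-75/2 - 5*(-120 - 1*(-128)) + 80/(-120 - 1*(-128)) + 15*I*√2)/(-54395) = (-75/2 - 5*(-120 + 128) + 80/(-120 + 128) + 15*I*√2)*(-1/54395) = (-75/2 - 5*8 + 80/8 + 15*I*√2)*(-1/54395) = (-75/2 - 40 + 80*(⅛) + 15*I*√2)*(-1/54395) = (-75/2 - 40 + 10 + 15*I*√2)*(-1/54395) = (-135/2 + 15*I*√2)*(-1/54395) = 27/21758 - 3*I*√2/10879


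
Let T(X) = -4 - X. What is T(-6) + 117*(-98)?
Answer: -11464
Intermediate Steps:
T(-6) + 117*(-98) = (-4 - 1*(-6)) + 117*(-98) = (-4 + 6) - 11466 = 2 - 11466 = -11464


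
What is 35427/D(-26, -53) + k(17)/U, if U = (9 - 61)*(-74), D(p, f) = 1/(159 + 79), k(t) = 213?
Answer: 32444897061/3848 ≈ 8.4316e+6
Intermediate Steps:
D(p, f) = 1/238
U = 3848 (U = -52*(-74) = 3848)
35427/D(-26, -53) + k(17)/U = 35427/(1/238) + 213/3848 = 35427*238 + 213*(1/3848) = 8431626 + 213/3848 = 32444897061/3848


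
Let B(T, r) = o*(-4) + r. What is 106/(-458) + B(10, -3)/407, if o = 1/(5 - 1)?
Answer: -22487/93203 ≈ -0.24127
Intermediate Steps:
o = ¼ (o = 1/4 = ¼ ≈ 0.25000)
B(T, r) = -1 + r (B(T, r) = (¼)*(-4) + r = -1 + r)
106/(-458) + B(10, -3)/407 = 106/(-458) + (-1 - 3)/407 = 106*(-1/458) - 4*1/407 = -53/229 - 4/407 = -22487/93203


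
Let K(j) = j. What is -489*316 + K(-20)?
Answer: -154544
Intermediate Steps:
-489*316 + K(-20) = -489*316 - 20 = -154524 - 20 = -154544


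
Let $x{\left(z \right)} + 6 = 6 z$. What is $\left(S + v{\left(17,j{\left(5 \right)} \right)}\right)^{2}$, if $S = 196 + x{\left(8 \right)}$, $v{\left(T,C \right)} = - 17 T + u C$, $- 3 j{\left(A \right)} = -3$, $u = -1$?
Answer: $2704$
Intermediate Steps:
$x{\left(z \right)} = -6 + 6 z$
$j{\left(A \right)} = 1$ ($j{\left(A \right)} = \left(- \frac{1}{3}\right) \left(-3\right) = 1$)
$v{\left(T,C \right)} = - C - 17 T$ ($v{\left(T,C \right)} = - 17 T - C = - C - 17 T$)
$S = 238$ ($S = 196 + \left(-6 + 6 \cdot 8\right) = 196 + \left(-6 + 48\right) = 196 + 42 = 238$)
$\left(S + v{\left(17,j{\left(5 \right)} \right)}\right)^{2} = \left(238 - 290\right)^{2} = \left(-52\right)^{2} = 2704$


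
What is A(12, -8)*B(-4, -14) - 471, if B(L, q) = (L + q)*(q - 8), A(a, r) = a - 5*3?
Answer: -1659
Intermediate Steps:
A(a, r) = -15 + a (A(a, r) = a - 15 = -15 + a)
B(L, q) = (-8 + q)*(L + q) (B(L, q) = (L + q)*(-8 + q) = (-8 + q)*(L + q))
A(12, -8)*B(-4, -14) - 471 = (-15 + 12)*((-14)**2 - 8*(-4) - 8*(-14) - 4*(-14)) - 471 = -3*(196 + 32 + 112 + 56) - 471 = -3*396 - 471 = -1188 - 471 = -1659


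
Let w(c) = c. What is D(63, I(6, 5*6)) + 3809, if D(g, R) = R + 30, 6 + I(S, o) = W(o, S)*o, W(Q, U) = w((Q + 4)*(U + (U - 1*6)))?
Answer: 9953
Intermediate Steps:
W(Q, U) = (-6 + 2*U)*(4 + Q) (W(Q, U) = (Q + 4)*(U + (U - 1*6)) = (4 + Q)*(U + (U - 6)) = (4 + Q)*(U + (-6 + U)) = (4 + Q)*(-6 + 2*U) = (-6 + 2*U)*(4 + Q))
I(S, o) = -6 + o*(-24 - 6*o + 8*S + 2*S*o) (I(S, o) = -6 + (-24 - 6*o + 8*S + 2*o*S)*o = -6 + (-24 - 6*o + 8*S + 2*S*o)*o = -6 + o*(-24 - 6*o + 8*S + 2*S*o))
D(g, R) = 30 + R
D(63, I(6, 5*6)) + 3809 = (30 + (-6 + 2*(5*6)*(-12 - 15*6 + 4*6 + 6*(5*6)))) + 3809 = (30 + (-6 + 2*30*(-12 - 3*30 + 24 + 6*30))) + 3809 = (30 + (-6 + 2*30*(-12 - 90 + 24 + 180))) + 3809 = (30 + (-6 + 2*30*102)) + 3809 = (30 + (-6 + 6120)) + 3809 = (30 + 6114) + 3809 = 6144 + 3809 = 9953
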